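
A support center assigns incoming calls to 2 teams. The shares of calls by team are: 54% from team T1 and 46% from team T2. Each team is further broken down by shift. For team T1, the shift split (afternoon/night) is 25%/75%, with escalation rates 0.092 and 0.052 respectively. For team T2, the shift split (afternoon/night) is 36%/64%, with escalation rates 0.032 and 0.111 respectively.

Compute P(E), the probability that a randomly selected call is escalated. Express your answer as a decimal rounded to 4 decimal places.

P(E|T1) = 0.25·0.092 + 0.75·0.052 = 0.023 + 0.039 = 0.062
P(E|T2) = 0.36·0.032 + 0.64·0.111 = 0.01152 + 0.07104 = 0.08256
Then overall,
P(E) = 0.54·0.062 + 0.46·0.08256
      = 0.03348 + 0.0379776 = 0.0714576

P(E) ≈ 0.0715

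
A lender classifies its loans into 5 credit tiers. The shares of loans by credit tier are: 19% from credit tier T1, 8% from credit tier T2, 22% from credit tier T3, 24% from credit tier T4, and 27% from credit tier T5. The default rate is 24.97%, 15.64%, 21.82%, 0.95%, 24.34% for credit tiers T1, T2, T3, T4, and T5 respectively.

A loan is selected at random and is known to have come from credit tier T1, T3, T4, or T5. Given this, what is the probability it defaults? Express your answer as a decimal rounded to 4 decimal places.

0.1777

Let S = {T1, T3, T4, T5}.
P(S) = 0.19 + 0.22 + 0.24 + 0.27 = 0.92.
P(D ∩ S) = 0.2497·0.19 + 0.2182·0.22 + 0.0095·0.24 + 0.2434·0.27 = 0.047443 + 0.048004 + 0.00228 + 0.065718 = 0.163445.
P(D | S) = 0.163445 / 0.92 = 0.177658…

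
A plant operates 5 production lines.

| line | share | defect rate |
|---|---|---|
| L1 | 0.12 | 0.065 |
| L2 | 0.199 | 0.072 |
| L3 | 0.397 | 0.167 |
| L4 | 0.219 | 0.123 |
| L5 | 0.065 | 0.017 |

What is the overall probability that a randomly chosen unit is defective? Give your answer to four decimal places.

0.1165

P(D) = P(D|L1)·P(L1) + P(D|L2)·P(L2) + P(D|L3)·P(L3) + P(D|L4)·P(L4) + P(D|L5)·P(L5)
      = 0.065·0.12 + 0.072·0.199 + 0.167·0.397 + 0.123·0.219 + 0.017·0.065
      = 0.0078 + 0.014328 + 0.066299 + 0.026937 + 0.001105 = 0.116469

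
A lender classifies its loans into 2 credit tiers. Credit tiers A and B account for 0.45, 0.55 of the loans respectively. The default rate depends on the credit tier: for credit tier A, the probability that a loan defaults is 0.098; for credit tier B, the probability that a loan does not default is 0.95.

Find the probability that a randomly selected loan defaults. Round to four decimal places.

P(D|B) = 1 − 0.95 = 0.05.
P(D) = P(D|A)·P(A) + P(D|B)·P(B)
      = 0.098·0.45 + 0.05·0.55
      = 0.0441 + 0.0275 = 0.0716

P(D) ≈ 0.0716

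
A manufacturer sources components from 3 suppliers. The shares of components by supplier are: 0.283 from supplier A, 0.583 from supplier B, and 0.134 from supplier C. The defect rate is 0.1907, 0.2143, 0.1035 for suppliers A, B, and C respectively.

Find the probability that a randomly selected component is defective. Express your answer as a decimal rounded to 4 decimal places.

By the law of total probability,
P(D) = P(D|A)·P(A) + P(D|B)·P(B) + P(D|C)·P(C)
      = 0.1907·0.283 + 0.2143·0.583 + 0.1035·0.134
      = 0.0539681 + 0.1249369 + 0.013869 = 0.192774

P(D) ≈ 0.1928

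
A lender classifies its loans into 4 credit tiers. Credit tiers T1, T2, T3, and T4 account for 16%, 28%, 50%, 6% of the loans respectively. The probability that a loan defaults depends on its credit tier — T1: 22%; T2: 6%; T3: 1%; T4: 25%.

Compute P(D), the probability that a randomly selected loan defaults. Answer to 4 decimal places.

P(D) ≈ 0.0720

P(D) = P(D|T1)·P(T1) + P(D|T2)·P(T2) + P(D|T3)·P(T3) + P(D|T4)·P(T4)
      = 0.22·0.16 + 0.06·0.28 + 0.01·0.5 + 0.25·0.06
      = 0.0352 + 0.0168 + 0.005 + 0.015 = 0.072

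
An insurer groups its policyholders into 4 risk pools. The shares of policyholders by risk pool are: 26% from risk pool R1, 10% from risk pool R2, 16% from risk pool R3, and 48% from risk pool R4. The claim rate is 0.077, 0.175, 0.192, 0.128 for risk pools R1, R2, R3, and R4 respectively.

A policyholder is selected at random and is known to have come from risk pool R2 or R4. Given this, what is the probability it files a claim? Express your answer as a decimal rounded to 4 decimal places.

Let S = {R2, R4}.
P(S) = 0.1 + 0.48 = 0.58.
P(C ∩ S) = 0.175·0.1 + 0.128·0.48 = 0.0175 + 0.06144 = 0.07894.
P(C | S) = 0.07894 / 0.58 = 0.136103…

P(C|S) ≈ 0.1361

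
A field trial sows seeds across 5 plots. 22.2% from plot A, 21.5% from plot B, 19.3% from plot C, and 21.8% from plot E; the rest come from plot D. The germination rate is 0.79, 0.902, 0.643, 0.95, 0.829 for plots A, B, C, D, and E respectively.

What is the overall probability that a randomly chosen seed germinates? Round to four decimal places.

P(D) = 1 − (0.222 + 0.215 + 0.193 + 0.218) = 0.152.
P(G) = P(G|A)·P(A) + P(G|B)·P(B) + P(G|C)·P(C) + P(G|D)·P(D) + P(G|E)·P(E)
      = 0.79·0.222 + 0.902·0.215 + 0.643·0.193 + 0.95·0.152 + 0.829·0.218
      = 0.17538 + 0.19393 + 0.124099 + 0.1444 + 0.180722 = 0.818531

P(G) ≈ 0.8185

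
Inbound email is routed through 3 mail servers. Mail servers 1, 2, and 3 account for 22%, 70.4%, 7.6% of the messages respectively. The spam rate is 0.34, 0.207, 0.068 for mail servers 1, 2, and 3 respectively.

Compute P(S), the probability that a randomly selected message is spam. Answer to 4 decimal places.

P(S) = P(S|1)·P(1) + P(S|2)·P(2) + P(S|3)·P(3)
      = 0.34·0.22 + 0.207·0.704 + 0.068·0.076
      = 0.0748 + 0.145728 + 0.005168 = 0.225696

P(S) ≈ 0.2257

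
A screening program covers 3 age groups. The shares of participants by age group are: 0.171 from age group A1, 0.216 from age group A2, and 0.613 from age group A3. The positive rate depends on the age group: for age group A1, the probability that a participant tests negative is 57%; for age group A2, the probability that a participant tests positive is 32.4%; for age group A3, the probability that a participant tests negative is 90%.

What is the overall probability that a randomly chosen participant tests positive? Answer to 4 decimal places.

0.2048

P(T|A1) = 1 − 0.57 = 0.43.
P(T|A3) = 1 − 0.9 = 0.1.
P(T) = P(T|A1)·P(A1) + P(T|A2)·P(A2) + P(T|A3)·P(A3)
      = 0.43·0.171 + 0.324·0.216 + 0.1·0.613
      = 0.07353 + 0.069984 + 0.0613 = 0.204814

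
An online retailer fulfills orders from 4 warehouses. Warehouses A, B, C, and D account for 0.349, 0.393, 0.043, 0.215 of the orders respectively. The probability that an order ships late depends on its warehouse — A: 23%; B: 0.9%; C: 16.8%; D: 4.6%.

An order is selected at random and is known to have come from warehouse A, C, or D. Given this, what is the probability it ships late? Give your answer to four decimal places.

Let S = {A, C, D}.
P(S) = 0.349 + 0.043 + 0.215 = 0.607.
P(L ∩ S) = 0.23·0.349 + 0.168·0.043 + 0.046·0.215 = 0.08027 + 0.007224 + 0.00989 = 0.097384.
P(L | S) = 0.097384 / 0.607 = 0.160435…

P(L|S) ≈ 0.1604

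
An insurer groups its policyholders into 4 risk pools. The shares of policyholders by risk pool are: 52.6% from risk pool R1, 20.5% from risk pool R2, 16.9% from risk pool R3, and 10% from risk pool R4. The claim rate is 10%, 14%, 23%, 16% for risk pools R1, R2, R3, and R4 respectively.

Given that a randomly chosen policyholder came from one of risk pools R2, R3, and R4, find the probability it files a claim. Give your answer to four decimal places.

0.1763

Let S = {R2, R3, R4}.
P(S) = 0.205 + 0.169 + 0.1 = 0.474.
P(C ∩ S) = 0.14·0.205 + 0.23·0.169 + 0.16·0.1 = 0.0287 + 0.03887 + 0.016 = 0.08357.
P(C | S) = 0.08357 / 0.474 = 0.176308…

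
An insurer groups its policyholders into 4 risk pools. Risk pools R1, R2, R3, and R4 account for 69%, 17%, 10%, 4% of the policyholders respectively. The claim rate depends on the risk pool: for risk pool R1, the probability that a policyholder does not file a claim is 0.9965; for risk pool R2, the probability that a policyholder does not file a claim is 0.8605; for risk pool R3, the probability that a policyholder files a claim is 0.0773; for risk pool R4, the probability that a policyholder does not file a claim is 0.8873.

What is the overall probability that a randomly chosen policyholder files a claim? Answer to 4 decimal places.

0.0384

P(C|R1) = 1 − 0.9965 = 0.0035.
P(C|R2) = 1 − 0.8605 = 0.1395.
P(C|R4) = 1 − 0.8873 = 0.1127.
P(C) = P(C|R1)·P(R1) + P(C|R2)·P(R2) + P(C|R3)·P(R3) + P(C|R4)·P(R4)
      = 0.0035·0.69 + 0.1395·0.17 + 0.0773·0.1 + 0.1127·0.04
      = 0.002415 + 0.023715 + 0.00773 + 0.004508 = 0.038368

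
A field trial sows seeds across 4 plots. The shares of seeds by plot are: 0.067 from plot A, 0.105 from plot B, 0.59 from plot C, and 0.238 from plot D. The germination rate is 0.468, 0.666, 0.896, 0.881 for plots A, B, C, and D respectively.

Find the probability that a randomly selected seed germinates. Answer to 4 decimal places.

Using total probability over the partition,
P(G) = P(G|A)·P(A) + P(G|B)·P(B) + P(G|C)·P(C) + P(G|D)·P(D)
      = 0.468·0.067 + 0.666·0.105 + 0.896·0.59 + 0.881·0.238
      = 0.031356 + 0.06993 + 0.52864 + 0.209678 = 0.839604

P(G) ≈ 0.8396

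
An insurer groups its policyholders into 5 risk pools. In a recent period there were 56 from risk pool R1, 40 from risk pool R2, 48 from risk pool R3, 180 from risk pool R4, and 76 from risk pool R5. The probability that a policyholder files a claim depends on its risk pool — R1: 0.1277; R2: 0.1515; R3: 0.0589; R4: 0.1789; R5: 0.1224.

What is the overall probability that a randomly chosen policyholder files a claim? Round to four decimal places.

P(C) ≈ 0.1439

Total: 56 + 40 + 48 + 180 + 76 = 400.
P(R1) = 56/400 = 0.14. P(R2) = 40/400 = 0.1. P(R3) = 48/400 = 0.12. P(R4) = 180/400 = 0.45. P(R5) = 76/400 = 0.19.
P(C) = P(C|R1)·P(R1) + P(C|R2)·P(R2) + P(C|R3)·P(R3) + P(C|R4)·P(R4) + P(C|R5)·P(R5)
      = 0.1277·0.14 + 0.1515·0.1 + 0.0589·0.12 + 0.1789·0.45 + 0.1224·0.19
      = 0.017878 + 0.01515 + 0.007068 + 0.080505 + 0.023256 = 0.143857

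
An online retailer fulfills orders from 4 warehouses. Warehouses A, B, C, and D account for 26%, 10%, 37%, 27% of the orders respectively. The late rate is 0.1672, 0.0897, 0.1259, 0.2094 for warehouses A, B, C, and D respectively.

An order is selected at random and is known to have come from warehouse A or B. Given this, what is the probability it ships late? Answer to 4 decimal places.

Let S = {A, B}.
P(S) = 0.26 + 0.1 = 0.36.
P(L ∩ S) = 0.1672·0.26 + 0.0897·0.1 = 0.043472 + 0.00897 = 0.052442.
P(L | S) = 0.052442 / 0.36 = 0.145672…

P(L|S) ≈ 0.1457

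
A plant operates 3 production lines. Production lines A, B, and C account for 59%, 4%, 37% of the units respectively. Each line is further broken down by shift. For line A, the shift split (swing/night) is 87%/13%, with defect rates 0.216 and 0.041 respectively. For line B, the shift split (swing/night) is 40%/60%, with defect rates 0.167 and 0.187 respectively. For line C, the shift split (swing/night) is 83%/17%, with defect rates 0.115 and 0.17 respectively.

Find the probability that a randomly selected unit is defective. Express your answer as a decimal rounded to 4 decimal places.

P(D|A) = 0.87·0.216 + 0.13·0.041 = 0.18792 + 0.00533 = 0.19325
P(D|B) = 0.4·0.167 + 0.6·0.187 = 0.0668 + 0.1122 = 0.179
P(D|C) = 0.83·0.115 + 0.17·0.17 = 0.09545 + 0.0289 = 0.12435
Then overall,
P(D) = 0.59·0.19325 + 0.04·0.179 + 0.37·0.12435
      = 0.1140175 + 0.00716 + 0.0460095 = 0.167187

P(D) ≈ 0.1672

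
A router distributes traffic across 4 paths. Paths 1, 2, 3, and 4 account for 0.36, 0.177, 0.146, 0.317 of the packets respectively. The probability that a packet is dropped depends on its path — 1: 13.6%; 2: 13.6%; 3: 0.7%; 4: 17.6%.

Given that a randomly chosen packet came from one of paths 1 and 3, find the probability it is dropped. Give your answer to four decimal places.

0.0988

Let S = {1, 3}.
P(S) = 0.36 + 0.146 = 0.506.
P(L ∩ S) = 0.136·0.36 + 0.007·0.146 = 0.04896 + 0.001022 = 0.049982.
P(L | S) = 0.049982 / 0.506 = 0.098779…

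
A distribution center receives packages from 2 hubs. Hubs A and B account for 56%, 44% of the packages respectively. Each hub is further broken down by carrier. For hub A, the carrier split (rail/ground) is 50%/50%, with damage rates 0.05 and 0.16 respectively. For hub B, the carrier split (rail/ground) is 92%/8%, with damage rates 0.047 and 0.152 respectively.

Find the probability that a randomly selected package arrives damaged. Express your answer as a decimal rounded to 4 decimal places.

0.0832

P(D|A) = 0.5·0.05 + 0.5·0.16 = 0.025 + 0.08 = 0.105
P(D|B) = 0.92·0.047 + 0.08·0.152 = 0.04324 + 0.01216 = 0.0554
Then overall,
P(D) = 0.56·0.105 + 0.44·0.0554
      = 0.0588 + 0.024376 = 0.083176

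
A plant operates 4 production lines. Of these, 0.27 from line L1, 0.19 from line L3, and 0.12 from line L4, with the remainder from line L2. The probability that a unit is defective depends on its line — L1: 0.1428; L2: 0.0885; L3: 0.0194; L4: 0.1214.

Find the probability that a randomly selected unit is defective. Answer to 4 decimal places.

P(L2) = 1 − (0.27 + 0.19 + 0.12) = 0.42.
P(D) = P(D|L1)·P(L1) + P(D|L2)·P(L2) + P(D|L3)·P(L3) + P(D|L4)·P(L4)
      = 0.1428·0.27 + 0.0885·0.42 + 0.0194·0.19 + 0.1214·0.12
      = 0.038556 + 0.03717 + 0.003686 + 0.014568 = 0.09398

P(D) ≈ 0.0940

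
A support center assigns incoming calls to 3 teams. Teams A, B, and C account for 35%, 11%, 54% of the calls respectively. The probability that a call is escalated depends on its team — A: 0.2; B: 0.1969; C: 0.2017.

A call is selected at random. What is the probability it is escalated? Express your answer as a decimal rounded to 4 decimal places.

P(E) ≈ 0.2006

P(E) = P(E|A)·P(A) + P(E|B)·P(B) + P(E|C)·P(C)
      = 0.2·0.35 + 0.1969·0.11 + 0.2017·0.54
      = 0.07 + 0.021659 + 0.108918 = 0.200577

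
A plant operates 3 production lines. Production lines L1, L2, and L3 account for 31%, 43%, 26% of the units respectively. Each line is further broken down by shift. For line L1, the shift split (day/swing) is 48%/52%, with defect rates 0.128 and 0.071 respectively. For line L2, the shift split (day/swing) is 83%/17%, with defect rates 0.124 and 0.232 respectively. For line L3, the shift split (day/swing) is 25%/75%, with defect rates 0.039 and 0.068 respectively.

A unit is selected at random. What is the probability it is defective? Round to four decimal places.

P(D) ≈ 0.1075

P(D|L1) = 0.48·0.128 + 0.52·0.071 = 0.06144 + 0.03692 = 0.09836
P(D|L2) = 0.83·0.124 + 0.17·0.232 = 0.10292 + 0.03944 = 0.14236
P(D|L3) = 0.25·0.039 + 0.75·0.068 = 0.00975 + 0.051 = 0.06075
Then overall,
P(D) = 0.31·0.09836 + 0.43·0.14236 + 0.26·0.06075
      = 0.0304916 + 0.0612148 + 0.015795 = 0.1075014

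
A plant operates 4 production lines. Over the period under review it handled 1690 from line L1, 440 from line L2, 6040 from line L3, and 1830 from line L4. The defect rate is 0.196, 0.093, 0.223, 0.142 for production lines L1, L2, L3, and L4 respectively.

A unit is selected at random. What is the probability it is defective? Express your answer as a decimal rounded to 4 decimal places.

Total: 1690 + 440 + 6040 + 1830 = 10000.
P(L1) = 1690/10000 = 0.169. P(L2) = 440/10000 = 0.044. P(L3) = 6040/10000 = 0.604. P(L4) = 1830/10000 = 0.183.
P(D) = P(D|L1)·P(L1) + P(D|L2)·P(L2) + P(D|L3)·P(L3) + P(D|L4)·P(L4)
      = 0.196·0.169 + 0.093·0.044 + 0.223·0.604 + 0.142·0.183
      = 0.033124 + 0.004092 + 0.134692 + 0.025986 = 0.197894

P(D) ≈ 0.1979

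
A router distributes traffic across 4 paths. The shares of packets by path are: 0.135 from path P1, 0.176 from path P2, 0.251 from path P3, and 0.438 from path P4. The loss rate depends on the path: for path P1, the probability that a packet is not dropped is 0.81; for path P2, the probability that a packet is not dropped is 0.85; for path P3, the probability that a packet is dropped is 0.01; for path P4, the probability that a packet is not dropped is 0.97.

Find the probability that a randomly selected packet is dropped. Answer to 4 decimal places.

P(L|P1) = 1 − 0.81 = 0.19.
P(L|P2) = 1 − 0.85 = 0.15.
P(L|P4) = 1 − 0.97 = 0.03.
P(L) = P(L|P1)·P(P1) + P(L|P2)·P(P2) + P(L|P3)·P(P3) + P(L|P4)·P(P4)
      = 0.19·0.135 + 0.15·0.176 + 0.01·0.251 + 0.03·0.438
      = 0.02565 + 0.0264 + 0.00251 + 0.01314 = 0.0677

0.0677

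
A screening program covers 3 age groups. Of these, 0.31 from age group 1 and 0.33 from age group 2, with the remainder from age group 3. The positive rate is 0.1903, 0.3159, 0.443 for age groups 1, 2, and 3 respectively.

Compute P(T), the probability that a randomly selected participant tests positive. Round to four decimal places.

P(3) = 1 − (0.31 + 0.33) = 0.36.
P(T) = P(T|1)·P(1) + P(T|2)·P(2) + P(T|3)·P(3)
      = 0.1903·0.31 + 0.3159·0.33 + 0.443·0.36
      = 0.058993 + 0.104247 + 0.15948 = 0.32272

0.3227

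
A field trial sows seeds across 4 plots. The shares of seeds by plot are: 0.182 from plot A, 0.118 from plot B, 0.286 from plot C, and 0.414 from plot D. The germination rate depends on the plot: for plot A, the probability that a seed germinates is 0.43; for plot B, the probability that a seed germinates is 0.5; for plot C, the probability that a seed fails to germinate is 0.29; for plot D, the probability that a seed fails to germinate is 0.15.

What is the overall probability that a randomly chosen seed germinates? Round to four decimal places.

P(G|C) = 1 − 0.29 = 0.71.
P(G|D) = 1 − 0.15 = 0.85.
P(G) = P(G|A)·P(A) + P(G|B)·P(B) + P(G|C)·P(C) + P(G|D)·P(D)
      = 0.43·0.182 + 0.5·0.118 + 0.71·0.286 + 0.85·0.414
      = 0.07826 + 0.059 + 0.20306 + 0.3519 = 0.69222

0.6922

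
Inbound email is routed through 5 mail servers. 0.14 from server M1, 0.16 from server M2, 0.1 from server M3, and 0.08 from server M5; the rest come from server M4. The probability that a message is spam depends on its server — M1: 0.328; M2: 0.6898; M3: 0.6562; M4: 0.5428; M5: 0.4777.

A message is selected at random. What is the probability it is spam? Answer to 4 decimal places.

0.5424

P(M4) = 1 − (0.14 + 0.16 + 0.1 + 0.08) = 0.52.
Summing over the partition,
P(S) = P(S|M1)·P(M1) + P(S|M2)·P(M2) + P(S|M3)·P(M3) + P(S|M4)·P(M4) + P(S|M5)·P(M5)
      = 0.328·0.14 + 0.6898·0.16 + 0.6562·0.1 + 0.5428·0.52 + 0.4777·0.08
      = 0.04592 + 0.110368 + 0.06562 + 0.282256 + 0.038216 = 0.54238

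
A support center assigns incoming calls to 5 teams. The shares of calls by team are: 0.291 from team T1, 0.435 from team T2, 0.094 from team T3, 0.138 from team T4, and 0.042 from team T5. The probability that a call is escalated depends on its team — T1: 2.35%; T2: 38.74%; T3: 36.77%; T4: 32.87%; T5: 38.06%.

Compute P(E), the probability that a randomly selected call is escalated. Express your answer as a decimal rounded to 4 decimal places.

P(E) = P(E|T1)·P(T1) + P(E|T2)·P(T2) + P(E|T3)·P(T3) + P(E|T4)·P(T4) + P(E|T5)·P(T5)
      = 0.0235·0.291 + 0.3874·0.435 + 0.3677·0.094 + 0.3287·0.138 + 0.3806·0.042
      = 0.0068385 + 0.168519 + 0.0345638 + 0.0453606 + 0.0159852 = 0.2712671

P(E) ≈ 0.2713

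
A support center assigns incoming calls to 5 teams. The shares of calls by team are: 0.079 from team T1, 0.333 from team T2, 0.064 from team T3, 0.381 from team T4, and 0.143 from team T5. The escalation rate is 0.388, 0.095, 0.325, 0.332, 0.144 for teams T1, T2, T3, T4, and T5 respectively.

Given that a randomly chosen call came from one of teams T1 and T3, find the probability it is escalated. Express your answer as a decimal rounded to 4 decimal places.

Let S = {T1, T3}.
P(S) = 0.079 + 0.064 = 0.143.
P(E ∩ S) = 0.388·0.079 + 0.325·0.064 = 0.030652 + 0.0208 = 0.051452.
P(E | S) = 0.051452 / 0.143 = 0.359804…

P(E|S) ≈ 0.3598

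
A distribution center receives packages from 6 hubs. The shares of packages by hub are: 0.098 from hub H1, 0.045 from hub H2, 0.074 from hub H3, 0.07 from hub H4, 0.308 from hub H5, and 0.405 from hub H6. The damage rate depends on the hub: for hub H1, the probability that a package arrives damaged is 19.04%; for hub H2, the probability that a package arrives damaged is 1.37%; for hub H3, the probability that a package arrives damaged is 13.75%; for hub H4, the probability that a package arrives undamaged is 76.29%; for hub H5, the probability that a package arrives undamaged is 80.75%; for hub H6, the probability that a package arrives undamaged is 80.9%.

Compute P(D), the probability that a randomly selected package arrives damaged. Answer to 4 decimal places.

P(D|H4) = 1 − 0.7629 = 0.2371.
P(D|H5) = 1 − 0.8075 = 0.1925.
P(D|H6) = 1 − 0.809 = 0.191.
Using total probability over the partition,
P(D) = P(D|H1)·P(H1) + P(D|H2)·P(H2) + P(D|H3)·P(H3) + P(D|H4)·P(H4) + P(D|H5)·P(H5) + P(D|H6)·P(H6)
      = 0.1904·0.098 + 0.0137·0.045 + 0.1375·0.074 + 0.2371·0.07 + 0.1925·0.308 + 0.191·0.405
      = 0.0186592 + 0.0006165 + 0.010175 + 0.016597 + 0.05929 + 0.077355 = 0.1826927

P(D) ≈ 0.1827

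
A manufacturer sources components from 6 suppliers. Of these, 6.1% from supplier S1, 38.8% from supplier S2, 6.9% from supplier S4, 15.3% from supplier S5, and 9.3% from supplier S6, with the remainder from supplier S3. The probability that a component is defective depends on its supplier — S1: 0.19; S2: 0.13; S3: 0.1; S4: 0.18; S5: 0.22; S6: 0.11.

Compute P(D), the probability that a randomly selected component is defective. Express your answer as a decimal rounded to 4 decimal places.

P(D) ≈ 0.1419

P(S3) = 1 − (0.061 + 0.388 + 0.069 + 0.153 + 0.093) = 0.236.
P(D) = P(D|S1)·P(S1) + P(D|S2)·P(S2) + P(D|S3)·P(S3) + P(D|S4)·P(S4) + P(D|S5)·P(S5) + P(D|S6)·P(S6)
      = 0.19·0.061 + 0.13·0.388 + 0.1·0.236 + 0.18·0.069 + 0.22·0.153 + 0.11·0.093
      = 0.01159 + 0.05044 + 0.0236 + 0.01242 + 0.03366 + 0.01023 = 0.14194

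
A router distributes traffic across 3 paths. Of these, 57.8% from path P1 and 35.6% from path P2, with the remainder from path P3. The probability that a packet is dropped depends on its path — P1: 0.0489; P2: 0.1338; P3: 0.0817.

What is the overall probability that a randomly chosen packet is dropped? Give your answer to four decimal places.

P(P3) = 1 − (0.578 + 0.356) = 0.066.
P(L) = P(L|P1)·P(P1) + P(L|P2)·P(P2) + P(L|P3)·P(P3)
      = 0.0489·0.578 + 0.1338·0.356 + 0.0817·0.066
      = 0.0282642 + 0.0476328 + 0.0053922 = 0.0812892

P(L) ≈ 0.0813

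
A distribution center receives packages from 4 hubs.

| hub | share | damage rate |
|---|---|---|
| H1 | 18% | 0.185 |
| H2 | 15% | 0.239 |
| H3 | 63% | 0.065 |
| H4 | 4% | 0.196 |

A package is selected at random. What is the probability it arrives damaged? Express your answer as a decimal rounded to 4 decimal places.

P(D) = P(D|H1)·P(H1) + P(D|H2)·P(H2) + P(D|H3)·P(H3) + P(D|H4)·P(H4)
      = 0.185·0.18 + 0.239·0.15 + 0.065·0.63 + 0.196·0.04
      = 0.0333 + 0.03585 + 0.04095 + 0.00784 = 0.11794

0.1179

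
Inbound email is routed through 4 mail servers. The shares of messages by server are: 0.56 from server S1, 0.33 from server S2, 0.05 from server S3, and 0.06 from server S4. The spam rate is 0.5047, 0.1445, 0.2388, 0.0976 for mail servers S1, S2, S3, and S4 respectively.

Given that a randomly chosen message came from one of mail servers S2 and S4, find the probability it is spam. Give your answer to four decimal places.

0.1373

Let J = {S2, S4}.
P(J) = 0.33 + 0.06 = 0.39.
P(S ∩ J) = 0.1445·0.33 + 0.0976·0.06 = 0.047685 + 0.005856 = 0.053541.
P(S | J) = 0.053541 / 0.39 = 0.137285…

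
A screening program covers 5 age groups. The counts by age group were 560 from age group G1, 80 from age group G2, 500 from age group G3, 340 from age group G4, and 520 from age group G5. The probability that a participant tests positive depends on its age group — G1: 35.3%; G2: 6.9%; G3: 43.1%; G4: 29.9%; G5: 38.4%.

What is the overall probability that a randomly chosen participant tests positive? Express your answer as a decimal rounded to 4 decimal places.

0.3600

Total: 560 + 80 + 500 + 340 + 520 = 2000.
P(G1) = 560/2000 = 0.28. P(G2) = 80/2000 = 0.04. P(G3) = 500/2000 = 0.25. P(G4) = 340/2000 = 0.17. P(G5) = 520/2000 = 0.26.
P(T) = P(T|G1)·P(G1) + P(T|G2)·P(G2) + P(T|G3)·P(G3) + P(T|G4)·P(G4) + P(T|G5)·P(G5)
      = 0.353·0.28 + 0.069·0.04 + 0.431·0.25 + 0.299·0.17 + 0.384·0.26
      = 0.09884 + 0.00276 + 0.10775 + 0.05083 + 0.09984 = 0.36002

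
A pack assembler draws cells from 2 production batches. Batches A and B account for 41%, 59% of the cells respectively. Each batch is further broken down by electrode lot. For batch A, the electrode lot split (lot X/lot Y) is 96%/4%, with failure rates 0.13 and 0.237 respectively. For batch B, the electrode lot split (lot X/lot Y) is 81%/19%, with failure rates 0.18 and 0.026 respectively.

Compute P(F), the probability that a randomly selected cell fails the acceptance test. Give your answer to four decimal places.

P(F|A) = 0.96·0.13 + 0.04·0.237 = 0.1248 + 0.00948 = 0.13428
P(F|B) = 0.81·0.18 + 0.19·0.026 = 0.1458 + 0.00494 = 0.15074
By total probability over the outer partition,
P(F) = 0.41·0.13428 + 0.59·0.15074
      = 0.0550548 + 0.0889366 = 0.1439914

P(F) ≈ 0.1440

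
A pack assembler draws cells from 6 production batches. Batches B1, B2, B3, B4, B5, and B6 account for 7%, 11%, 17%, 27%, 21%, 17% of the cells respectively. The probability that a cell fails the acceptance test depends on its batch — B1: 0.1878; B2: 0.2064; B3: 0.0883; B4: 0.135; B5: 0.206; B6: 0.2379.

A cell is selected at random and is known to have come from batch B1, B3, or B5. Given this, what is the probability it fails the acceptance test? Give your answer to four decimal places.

P(F|S) ≈ 0.1587

Let S = {B1, B3, B5}.
P(S) = 0.07 + 0.17 + 0.21 = 0.45.
P(F ∩ S) = 0.1878·0.07 + 0.0883·0.17 + 0.206·0.21 = 0.013146 + 0.015011 + 0.04326 = 0.071417.
P(F | S) = 0.071417 / 0.45 = 0.158704…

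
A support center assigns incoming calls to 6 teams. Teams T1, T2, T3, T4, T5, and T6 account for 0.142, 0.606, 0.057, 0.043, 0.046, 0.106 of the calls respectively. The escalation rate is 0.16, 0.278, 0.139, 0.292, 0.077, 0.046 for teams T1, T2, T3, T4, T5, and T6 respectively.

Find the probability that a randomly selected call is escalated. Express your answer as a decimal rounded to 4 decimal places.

P(E) ≈ 0.2201

P(E) = P(E|T1)·P(T1) + P(E|T2)·P(T2) + P(E|T3)·P(T3) + P(E|T4)·P(T4) + P(E|T5)·P(T5) + P(E|T6)·P(T6)
      = 0.16·0.142 + 0.278·0.606 + 0.139·0.057 + 0.292·0.043 + 0.077·0.046 + 0.046·0.106
      = 0.02272 + 0.168468 + 0.007923 + 0.012556 + 0.003542 + 0.004876 = 0.220085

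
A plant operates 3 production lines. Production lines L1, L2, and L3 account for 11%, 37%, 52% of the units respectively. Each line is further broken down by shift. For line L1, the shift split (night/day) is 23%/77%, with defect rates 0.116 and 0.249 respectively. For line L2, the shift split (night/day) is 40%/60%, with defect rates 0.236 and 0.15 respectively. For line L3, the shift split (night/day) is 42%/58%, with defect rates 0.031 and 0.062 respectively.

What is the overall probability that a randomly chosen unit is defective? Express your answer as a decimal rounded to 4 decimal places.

P(D|L1) = 0.23·0.116 + 0.77·0.249 = 0.02668 + 0.19173 = 0.21841
P(D|L2) = 0.4·0.236 + 0.6·0.15 = 0.0944 + 0.09 = 0.1844
P(D|L3) = 0.42·0.031 + 0.58·0.062 = 0.01302 + 0.03596 = 0.04898
Then overall,
P(D) = 0.11·0.21841 + 0.37·0.1844 + 0.52·0.04898
      = 0.0240251 + 0.068228 + 0.0254696 = 0.1177227

P(D) ≈ 0.1177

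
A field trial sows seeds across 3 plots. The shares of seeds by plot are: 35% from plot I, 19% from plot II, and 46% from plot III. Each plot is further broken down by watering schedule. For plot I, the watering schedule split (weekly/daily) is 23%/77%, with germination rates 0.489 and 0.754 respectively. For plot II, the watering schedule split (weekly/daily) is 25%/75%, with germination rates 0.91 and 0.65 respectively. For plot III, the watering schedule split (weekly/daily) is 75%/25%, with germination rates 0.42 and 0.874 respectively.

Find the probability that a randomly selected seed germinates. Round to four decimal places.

P(G) ≈ 0.6238

P(G|I) = 0.23·0.489 + 0.77·0.754 = 0.11247 + 0.58058 = 0.69305
P(G|II) = 0.25·0.91 + 0.75·0.65 = 0.2275 + 0.4875 = 0.715
P(G|III) = 0.75·0.42 + 0.25·0.874 = 0.315 + 0.2185 = 0.5335
By total probability over the outer partition,
P(G) = 0.35·0.69305 + 0.19·0.715 + 0.46·0.5335
      = 0.2425675 + 0.13585 + 0.24541 = 0.6238275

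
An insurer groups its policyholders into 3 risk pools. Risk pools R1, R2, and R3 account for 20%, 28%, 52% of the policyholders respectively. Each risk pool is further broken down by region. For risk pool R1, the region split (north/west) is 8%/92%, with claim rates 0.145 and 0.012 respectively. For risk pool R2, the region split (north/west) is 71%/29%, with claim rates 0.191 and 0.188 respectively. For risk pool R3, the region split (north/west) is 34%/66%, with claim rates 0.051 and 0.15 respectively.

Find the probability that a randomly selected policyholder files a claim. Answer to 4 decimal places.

P(C|R1) = 0.08·0.145 + 0.92·0.012 = 0.0116 + 0.01104 = 0.02264
P(C|R2) = 0.71·0.191 + 0.29·0.188 = 0.13561 + 0.05452 = 0.19013
P(C|R3) = 0.34·0.051 + 0.66·0.15 = 0.01734 + 0.099 = 0.11634
Then overall,
P(C) = 0.2·0.02264 + 0.28·0.19013 + 0.52·0.11634
      = 0.004528 + 0.0532364 + 0.0604968 = 0.1182612

0.1183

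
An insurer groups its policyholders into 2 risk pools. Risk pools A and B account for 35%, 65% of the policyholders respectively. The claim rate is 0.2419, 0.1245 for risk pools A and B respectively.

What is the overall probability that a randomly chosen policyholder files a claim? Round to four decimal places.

P(C) ≈ 0.1656

P(C) = P(C|A)·P(A) + P(C|B)·P(B)
      = 0.2419·0.35 + 0.1245·0.65
      = 0.084665 + 0.080925 = 0.16559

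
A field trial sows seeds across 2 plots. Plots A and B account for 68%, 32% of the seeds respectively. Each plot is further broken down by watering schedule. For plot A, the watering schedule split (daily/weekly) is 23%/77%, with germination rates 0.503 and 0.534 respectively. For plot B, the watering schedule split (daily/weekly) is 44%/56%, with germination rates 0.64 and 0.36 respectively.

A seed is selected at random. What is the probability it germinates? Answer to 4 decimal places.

P(G|A) = 0.23·0.503 + 0.77·0.534 = 0.11569 + 0.41118 = 0.52687
P(G|B) = 0.44·0.64 + 0.56·0.36 = 0.2816 + 0.2016 = 0.4832
By total probability over the outer partition,
P(G) = 0.68·0.52687 + 0.32·0.4832
      = 0.3582716 + 0.154624 = 0.5128956

P(G) ≈ 0.5129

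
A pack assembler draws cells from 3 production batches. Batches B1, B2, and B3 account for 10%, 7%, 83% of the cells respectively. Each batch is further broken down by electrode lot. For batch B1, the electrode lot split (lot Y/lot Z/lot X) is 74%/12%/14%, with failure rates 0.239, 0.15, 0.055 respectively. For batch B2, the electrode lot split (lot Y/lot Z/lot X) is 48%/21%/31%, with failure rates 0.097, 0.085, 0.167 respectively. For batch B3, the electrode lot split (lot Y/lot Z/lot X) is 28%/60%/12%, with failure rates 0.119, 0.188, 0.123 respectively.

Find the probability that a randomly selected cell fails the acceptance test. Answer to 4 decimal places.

0.1619

P(F|B1) = 0.74·0.239 + 0.12·0.15 + 0.14·0.055 = 0.17686 + 0.018 + 0.0077 = 0.20256
P(F|B2) = 0.48·0.097 + 0.21·0.085 + 0.31·0.167 = 0.04656 + 0.01785 + 0.05177 = 0.11618
P(F|B3) = 0.28·0.119 + 0.6·0.188 + 0.12·0.123 = 0.03332 + 0.1128 + 0.01476 = 0.16088
Then overall,
P(F) = 0.1·0.20256 + 0.07·0.11618 + 0.83·0.16088
      = 0.020256 + 0.0081326 + 0.1335304 = 0.161919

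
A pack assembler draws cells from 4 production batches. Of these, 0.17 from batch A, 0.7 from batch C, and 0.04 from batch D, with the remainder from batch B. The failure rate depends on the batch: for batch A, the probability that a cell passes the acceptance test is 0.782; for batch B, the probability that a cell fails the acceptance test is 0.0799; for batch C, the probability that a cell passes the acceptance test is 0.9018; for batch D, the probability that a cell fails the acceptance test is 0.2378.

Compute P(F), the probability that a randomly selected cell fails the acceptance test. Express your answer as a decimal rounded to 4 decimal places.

P(B) = 1 − (0.17 + 0.7 + 0.04) = 0.09.
P(F|A) = 1 − 0.782 = 0.218.
P(F|C) = 1 − 0.9018 = 0.0982.
By the law of total probability,
P(F) = P(F|A)·P(A) + P(F|B)·P(B) + P(F|C)·P(C) + P(F|D)·P(D)
      = 0.218·0.17 + 0.0799·0.09 + 0.0982·0.7 + 0.2378·0.04
      = 0.03706 + 0.007191 + 0.06874 + 0.009512 = 0.122503

0.1225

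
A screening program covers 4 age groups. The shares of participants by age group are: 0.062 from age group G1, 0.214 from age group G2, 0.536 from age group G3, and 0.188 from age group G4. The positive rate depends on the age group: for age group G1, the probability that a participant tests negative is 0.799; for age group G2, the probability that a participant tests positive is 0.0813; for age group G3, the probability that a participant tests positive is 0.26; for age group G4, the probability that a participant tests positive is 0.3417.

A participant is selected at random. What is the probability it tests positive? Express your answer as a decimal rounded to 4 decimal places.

P(T|G1) = 1 − 0.799 = 0.201.
P(T) = P(T|G1)·P(G1) + P(T|G2)·P(G2) + P(T|G3)·P(G3) + P(T|G4)·P(G4)
      = 0.201·0.062 + 0.0813·0.214 + 0.26·0.536 + 0.3417·0.188
      = 0.012462 + 0.0173982 + 0.13936 + 0.0642396 = 0.2334598

0.2335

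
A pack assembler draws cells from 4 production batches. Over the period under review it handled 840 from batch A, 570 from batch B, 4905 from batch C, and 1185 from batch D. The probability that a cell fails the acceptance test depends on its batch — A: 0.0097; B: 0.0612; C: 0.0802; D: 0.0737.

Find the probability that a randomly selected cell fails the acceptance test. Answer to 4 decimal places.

P(F) ≈ 0.0698

Total: 840 + 570 + 4905 + 1185 = 7500.
P(A) = 840/7500 = 0.112. P(B) = 570/7500 = 0.076. P(C) = 4905/7500 = 0.654. P(D) = 1185/7500 = 0.158.
Using total probability over the partition,
P(F) = P(F|A)·P(A) + P(F|B)·P(B) + P(F|C)·P(C) + P(F|D)·P(D)
      = 0.0097·0.112 + 0.0612·0.076 + 0.0802·0.654 + 0.0737·0.158
      = 0.0010864 + 0.0046512 + 0.0524508 + 0.0116446 = 0.069833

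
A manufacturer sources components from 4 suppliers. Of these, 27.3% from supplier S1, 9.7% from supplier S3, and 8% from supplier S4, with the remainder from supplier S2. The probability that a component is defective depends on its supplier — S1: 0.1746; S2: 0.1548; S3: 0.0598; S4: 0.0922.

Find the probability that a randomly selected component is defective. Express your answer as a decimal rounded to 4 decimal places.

P(S2) = 1 − (0.273 + 0.097 + 0.08) = 0.55.
P(D) = P(D|S1)·P(S1) + P(D|S2)·P(S2) + P(D|S3)·P(S3) + P(D|S4)·P(S4)
      = 0.1746·0.273 + 0.1548·0.55 + 0.0598·0.097 + 0.0922·0.08
      = 0.0476658 + 0.08514 + 0.0058006 + 0.007376 = 0.1459824

0.1460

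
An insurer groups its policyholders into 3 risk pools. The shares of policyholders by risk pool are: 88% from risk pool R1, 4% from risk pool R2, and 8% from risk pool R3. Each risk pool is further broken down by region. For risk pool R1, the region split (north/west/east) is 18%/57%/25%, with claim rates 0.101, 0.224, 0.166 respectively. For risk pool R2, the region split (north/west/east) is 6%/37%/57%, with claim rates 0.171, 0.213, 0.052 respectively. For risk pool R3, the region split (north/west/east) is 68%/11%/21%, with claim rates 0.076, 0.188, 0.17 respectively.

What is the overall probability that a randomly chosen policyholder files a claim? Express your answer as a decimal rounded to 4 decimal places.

0.1783

P(C|R1) = 0.18·0.101 + 0.57·0.224 + 0.25·0.166 = 0.01818 + 0.12768 + 0.0415 = 0.18736
P(C|R2) = 0.06·0.171 + 0.37·0.213 + 0.57·0.052 = 0.01026 + 0.07881 + 0.02964 = 0.11871
P(C|R3) = 0.68·0.076 + 0.11·0.188 + 0.21·0.17 = 0.05168 + 0.02068 + 0.0357 = 0.10806
By total probability over the outer partition,
P(C) = 0.88·0.18736 + 0.04·0.11871 + 0.08·0.10806
      = 0.1648768 + 0.0047484 + 0.0086448 = 0.17827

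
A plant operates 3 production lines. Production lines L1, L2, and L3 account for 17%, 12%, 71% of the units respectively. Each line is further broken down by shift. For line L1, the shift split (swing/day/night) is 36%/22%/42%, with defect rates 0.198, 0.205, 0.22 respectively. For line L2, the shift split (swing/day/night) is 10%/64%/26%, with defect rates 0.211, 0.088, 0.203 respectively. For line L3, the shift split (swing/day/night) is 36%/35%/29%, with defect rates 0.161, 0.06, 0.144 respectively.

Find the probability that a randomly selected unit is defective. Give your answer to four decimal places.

P(D|L1) = 0.36·0.198 + 0.22·0.205 + 0.42·0.22 = 0.07128 + 0.0451 + 0.0924 = 0.20878
P(D|L2) = 0.1·0.211 + 0.64·0.088 + 0.26·0.203 = 0.0211 + 0.05632 + 0.05278 = 0.1302
P(D|L3) = 0.36·0.161 + 0.35·0.06 + 0.29·0.144 = 0.05796 + 0.021 + 0.04176 = 0.12072
Then overall,
P(D) = 0.17·0.20878 + 0.12·0.1302 + 0.71·0.12072
      = 0.0354926 + 0.015624 + 0.0857112 = 0.1368278

0.1368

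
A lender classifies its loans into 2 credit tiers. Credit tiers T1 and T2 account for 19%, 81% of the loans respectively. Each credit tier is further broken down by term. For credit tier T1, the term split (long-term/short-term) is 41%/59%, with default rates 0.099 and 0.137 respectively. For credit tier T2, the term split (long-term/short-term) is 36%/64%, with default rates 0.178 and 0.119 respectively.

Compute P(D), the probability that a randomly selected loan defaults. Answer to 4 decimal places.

P(D|T1) = 0.41·0.099 + 0.59·0.137 = 0.04059 + 0.08083 = 0.12142
P(D|T2) = 0.36·0.178 + 0.64·0.119 = 0.06408 + 0.07616 = 0.14024
By total probability over the outer partition,
P(D) = 0.19·0.12142 + 0.81·0.14024
      = 0.0230698 + 0.1135944 = 0.1366642

P(D) ≈ 0.1367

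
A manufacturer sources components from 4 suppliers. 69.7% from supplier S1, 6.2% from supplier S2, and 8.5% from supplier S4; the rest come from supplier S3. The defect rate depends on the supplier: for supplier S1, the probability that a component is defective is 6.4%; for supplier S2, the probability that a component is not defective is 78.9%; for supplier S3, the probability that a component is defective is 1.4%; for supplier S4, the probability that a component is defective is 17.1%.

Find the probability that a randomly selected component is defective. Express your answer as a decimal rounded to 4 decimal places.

0.0744

P(S3) = 1 − (0.697 + 0.062 + 0.085) = 0.156.
P(D|S2) = 1 − 0.789 = 0.211.
P(D) = P(D|S1)·P(S1) + P(D|S2)·P(S2) + P(D|S3)·P(S3) + P(D|S4)·P(S4)
      = 0.064·0.697 + 0.211·0.062 + 0.014·0.156 + 0.171·0.085
      = 0.044608 + 0.013082 + 0.002184 + 0.014535 = 0.074409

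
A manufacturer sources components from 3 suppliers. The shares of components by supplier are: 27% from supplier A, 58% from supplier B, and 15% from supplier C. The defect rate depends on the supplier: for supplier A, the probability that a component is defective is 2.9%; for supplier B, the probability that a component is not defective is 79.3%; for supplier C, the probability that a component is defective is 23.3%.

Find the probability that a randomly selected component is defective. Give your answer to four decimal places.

0.1628

P(D|B) = 1 − 0.793 = 0.207.
P(D) = P(D|A)·P(A) + P(D|B)·P(B) + P(D|C)·P(C)
      = 0.029·0.27 + 0.207·0.58 + 0.233·0.15
      = 0.00783 + 0.12006 + 0.03495 = 0.16284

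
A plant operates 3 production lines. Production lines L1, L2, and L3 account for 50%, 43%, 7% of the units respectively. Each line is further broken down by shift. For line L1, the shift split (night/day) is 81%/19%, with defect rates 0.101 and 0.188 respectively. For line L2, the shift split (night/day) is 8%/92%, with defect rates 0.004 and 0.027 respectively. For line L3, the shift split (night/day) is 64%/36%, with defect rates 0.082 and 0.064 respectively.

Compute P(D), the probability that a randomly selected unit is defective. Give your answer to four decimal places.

P(D|L1) = 0.81·0.101 + 0.19·0.188 = 0.08181 + 0.03572 = 0.11753
P(D|L2) = 0.08·0.004 + 0.92·0.027 = 0.00032 + 0.02484 = 0.02516
P(D|L3) = 0.64·0.082 + 0.36·0.064 = 0.05248 + 0.02304 = 0.07552
By total probability over the outer partition,
P(D) = 0.5·0.11753 + 0.43·0.02516 + 0.07·0.07552
      = 0.058765 + 0.0108188 + 0.0052864 = 0.0748702

P(D) ≈ 0.0749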